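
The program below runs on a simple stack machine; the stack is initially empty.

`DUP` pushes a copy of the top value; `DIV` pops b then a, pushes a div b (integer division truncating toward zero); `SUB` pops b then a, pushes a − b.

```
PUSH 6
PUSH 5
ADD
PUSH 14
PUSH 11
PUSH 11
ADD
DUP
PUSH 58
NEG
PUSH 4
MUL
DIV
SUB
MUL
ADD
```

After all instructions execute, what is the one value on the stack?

PUSH 6   [6]
PUSH 5   [6, 5]
ADD      [11]
PUSH 14  [11, 14]
PUSH 11  [11, 14, 11]
PUSH 11  [11, 14, 11, 11]
ADD      [11, 14, 22]
DUP      [11, 14, 22, 22]
PUSH 58  [11, 14, 22, 22, 58]
NEG      [11, 14, 22, 22, -58]
PUSH 4   [11, 14, 22, 22, -58, 4]
MUL      [11, 14, 22, 22, -232]
DIV      [11, 14, 22, 0]
SUB      [11, 14, 22]
MUL      [11, 308]
ADD      [319]

319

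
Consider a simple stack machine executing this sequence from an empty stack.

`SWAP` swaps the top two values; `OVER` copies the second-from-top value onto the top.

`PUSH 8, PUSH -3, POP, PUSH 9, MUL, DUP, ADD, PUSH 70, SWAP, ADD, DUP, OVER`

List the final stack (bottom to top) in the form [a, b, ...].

PUSH 8  → [8]
PUSH -3 → [8, -3]
POP     → [8]
PUSH 9  → [8, 9]
MUL     → [72]
DUP     → [72, 72]
ADD     → [144]
PUSH 70 → [144, 70]
SWAP    → [70, 144]
ADD     → [214]
DUP     → [214, 214]
OVER    → [214, 214, 214]

[214, 214, 214]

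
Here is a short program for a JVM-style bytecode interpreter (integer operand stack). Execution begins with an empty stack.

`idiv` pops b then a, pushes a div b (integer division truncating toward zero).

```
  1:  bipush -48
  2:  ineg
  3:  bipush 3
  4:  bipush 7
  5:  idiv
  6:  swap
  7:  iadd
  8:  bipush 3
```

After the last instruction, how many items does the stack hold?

bipush -48 : [-48]
ineg       : [48]
bipush 3   : [48, 3]
bipush 7   : [48, 3, 7]
idiv       : [48, 0]
swap       : [0, 48]
iadd       : [48]
bipush 3   : [48, 3]

2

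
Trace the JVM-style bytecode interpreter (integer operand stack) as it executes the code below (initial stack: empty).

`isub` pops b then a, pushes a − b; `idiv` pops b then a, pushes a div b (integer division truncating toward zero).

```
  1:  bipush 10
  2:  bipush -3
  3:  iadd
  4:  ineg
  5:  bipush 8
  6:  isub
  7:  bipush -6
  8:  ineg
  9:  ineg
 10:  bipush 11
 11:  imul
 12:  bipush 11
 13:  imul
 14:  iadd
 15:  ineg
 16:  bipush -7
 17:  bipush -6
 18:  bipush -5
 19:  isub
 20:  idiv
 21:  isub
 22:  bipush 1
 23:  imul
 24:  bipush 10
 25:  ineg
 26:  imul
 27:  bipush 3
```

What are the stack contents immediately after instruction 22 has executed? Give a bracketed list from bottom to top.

[734, 1]

bipush 10  10
bipush -3  10 -3
iadd       7
ineg       -7
bipush 8   -7 8
isub       -15
bipush -6  -15 -6
ineg       -15 6
ineg       -15 -6
bipush 11  -15 -6 11
imul       -15 -66
bipush 11  -15 -66 11
imul       -15 -726
iadd       -741
ineg       741
bipush -7  741 -7
bipush -6  741 -7 -6
bipush -5  741 -7 -6 -5
isub       741 -7 -1
idiv       741 7
isub       734
bipush 1   734 1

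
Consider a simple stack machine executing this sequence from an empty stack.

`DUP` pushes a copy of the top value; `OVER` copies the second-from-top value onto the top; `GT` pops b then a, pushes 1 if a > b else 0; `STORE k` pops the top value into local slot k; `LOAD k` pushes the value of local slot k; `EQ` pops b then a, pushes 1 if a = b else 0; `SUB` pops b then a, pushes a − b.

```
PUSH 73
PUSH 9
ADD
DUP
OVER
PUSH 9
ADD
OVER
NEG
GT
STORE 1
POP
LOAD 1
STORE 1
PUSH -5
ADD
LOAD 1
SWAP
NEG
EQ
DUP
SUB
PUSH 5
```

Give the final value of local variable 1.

1

PUSH 73 : 73
PUSH 9  : 73 9
ADD     : 82
DUP     : 82 82
OVER    : 82 82 82
PUSH 9  : 82 82 82 9
ADD     : 82 82 91
OVER    : 82 82 91 82
NEG     : 82 82 91 -82
GT      : 82 82 1
STORE 1 : 82 82
POP     : 82
LOAD 1  : 82 1
STORE 1 : 82
PUSH -5 : 82 -5
ADD     : 77
LOAD 1  : 77 1
SWAP    : 1 77
NEG     : 1 -77
EQ      : 0
DUP     : 0 0
SUB     : 0
PUSH 5  : 0 5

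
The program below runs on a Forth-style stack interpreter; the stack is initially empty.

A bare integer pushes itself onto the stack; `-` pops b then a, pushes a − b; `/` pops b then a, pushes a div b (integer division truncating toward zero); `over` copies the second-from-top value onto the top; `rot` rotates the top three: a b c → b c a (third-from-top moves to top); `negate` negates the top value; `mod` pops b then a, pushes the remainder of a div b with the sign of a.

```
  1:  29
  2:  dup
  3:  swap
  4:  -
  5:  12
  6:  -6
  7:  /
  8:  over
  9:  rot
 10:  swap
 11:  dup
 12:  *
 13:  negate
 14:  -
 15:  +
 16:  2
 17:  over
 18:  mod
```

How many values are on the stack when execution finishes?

2

29      [29]
dup     [29, 29]
swap    [29, 29]
-       [0]
12      [0, 12]
-6      [0, 12, -6]
/       [0, -2]
over    [0, -2, 0]
rot     [-2, 0, 0]
swap    [-2, 0, 0]
dup     [-2, 0, 0, 0]
*       [-2, 0, 0]
negate  [-2, 0, 0]
-       [-2, 0]
+       [-2]
2       [-2, 2]
over    [-2, 2, -2]
mod     [-2, 0]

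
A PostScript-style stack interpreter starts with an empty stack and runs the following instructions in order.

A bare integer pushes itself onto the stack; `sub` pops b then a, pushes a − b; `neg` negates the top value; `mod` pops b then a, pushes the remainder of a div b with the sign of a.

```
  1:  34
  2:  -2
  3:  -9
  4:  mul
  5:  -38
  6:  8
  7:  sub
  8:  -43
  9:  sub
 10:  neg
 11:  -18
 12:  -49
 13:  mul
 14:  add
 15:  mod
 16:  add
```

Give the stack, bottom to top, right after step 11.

34   34
-2   34 -2
-9   34 -2 -9
mul  34 18
-38  34 18 -38
8    34 18 -38 8
sub  34 18 -46
-43  34 18 -46 -43
sub  34 18 -3
neg  34 18 3
-18  34 18 3 -18

[34, 18, 3, -18]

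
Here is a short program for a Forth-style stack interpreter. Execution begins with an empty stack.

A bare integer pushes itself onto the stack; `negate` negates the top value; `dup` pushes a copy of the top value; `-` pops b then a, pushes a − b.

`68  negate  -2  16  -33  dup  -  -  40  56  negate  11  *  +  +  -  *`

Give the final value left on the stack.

68     → 68
negate → -68
-2     → -68 -2
16     → -68 -2 16
-33    → -68 -2 16 -33
dup    → -68 -2 16 -33 -33
-      → -68 -2 16 0
-      → -68 -2 16
40     → -68 -2 16 40
56     → -68 -2 16 40 56
negate → -68 -2 16 40 -56
11     → -68 -2 16 40 -56 11
*      → -68 -2 16 40 -616
+      → -68 -2 16 -576
+      → -68 -2 -560
-      → -68 558
*      → -37944

-37944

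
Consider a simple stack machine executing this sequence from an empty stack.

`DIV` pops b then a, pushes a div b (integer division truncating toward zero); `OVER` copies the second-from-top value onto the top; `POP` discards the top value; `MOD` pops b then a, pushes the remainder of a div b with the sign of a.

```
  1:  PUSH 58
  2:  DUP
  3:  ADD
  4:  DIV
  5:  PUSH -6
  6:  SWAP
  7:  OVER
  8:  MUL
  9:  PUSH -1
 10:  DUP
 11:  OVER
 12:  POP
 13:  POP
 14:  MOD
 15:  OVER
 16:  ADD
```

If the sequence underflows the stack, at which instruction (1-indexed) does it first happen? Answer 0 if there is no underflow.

4

PUSH 58 → [58]
DUP     → [58, 58]
ADD     → [116]
DIV  — needs 2 operands, stack has 1 → underflow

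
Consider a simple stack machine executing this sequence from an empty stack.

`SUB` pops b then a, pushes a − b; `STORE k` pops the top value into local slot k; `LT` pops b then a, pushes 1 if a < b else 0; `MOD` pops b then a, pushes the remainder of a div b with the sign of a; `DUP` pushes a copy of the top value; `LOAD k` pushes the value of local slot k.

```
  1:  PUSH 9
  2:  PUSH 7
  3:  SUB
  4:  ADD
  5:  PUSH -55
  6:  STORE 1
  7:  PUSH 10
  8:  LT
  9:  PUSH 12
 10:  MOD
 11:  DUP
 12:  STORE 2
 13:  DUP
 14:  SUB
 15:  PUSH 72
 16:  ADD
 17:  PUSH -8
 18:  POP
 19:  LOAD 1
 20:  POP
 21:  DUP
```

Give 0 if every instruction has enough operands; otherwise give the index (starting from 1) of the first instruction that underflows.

4

PUSH 9 -> [9]
PUSH 7 -> [9, 7]
SUB    -> [2]
ADD  — needs 2 operands, stack has 1 → underflow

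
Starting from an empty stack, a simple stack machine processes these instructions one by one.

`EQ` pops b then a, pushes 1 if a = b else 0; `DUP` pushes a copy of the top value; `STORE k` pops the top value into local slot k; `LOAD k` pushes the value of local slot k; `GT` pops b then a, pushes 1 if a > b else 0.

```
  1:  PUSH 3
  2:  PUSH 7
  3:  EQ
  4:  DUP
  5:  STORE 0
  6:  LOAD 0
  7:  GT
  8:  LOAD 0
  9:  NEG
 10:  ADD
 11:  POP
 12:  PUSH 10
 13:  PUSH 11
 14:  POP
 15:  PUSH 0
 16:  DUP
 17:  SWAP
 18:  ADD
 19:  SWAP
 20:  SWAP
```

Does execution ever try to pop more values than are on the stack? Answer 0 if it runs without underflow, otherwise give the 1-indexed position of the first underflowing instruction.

0

PUSH 3  -> [3]
PUSH 7  -> [3, 7]
EQ      -> [0]
DUP     -> [0, 0]
STORE 0 -> [0]
LOAD 0  -> [0, 0]
GT      -> [0]
LOAD 0  -> [0, 0]
NEG     -> [0, 0]
ADD     -> [0]
POP     -> []
PUSH 10 -> [10]
PUSH 11 -> [10, 11]
POP     -> [10]
PUSH 0  -> [10, 0]
DUP     -> [10, 0, 0]
SWAP    -> [10, 0, 0]
ADD     -> [10, 0]
SWAP    -> [0, 10]
SWAP    -> [10, 0]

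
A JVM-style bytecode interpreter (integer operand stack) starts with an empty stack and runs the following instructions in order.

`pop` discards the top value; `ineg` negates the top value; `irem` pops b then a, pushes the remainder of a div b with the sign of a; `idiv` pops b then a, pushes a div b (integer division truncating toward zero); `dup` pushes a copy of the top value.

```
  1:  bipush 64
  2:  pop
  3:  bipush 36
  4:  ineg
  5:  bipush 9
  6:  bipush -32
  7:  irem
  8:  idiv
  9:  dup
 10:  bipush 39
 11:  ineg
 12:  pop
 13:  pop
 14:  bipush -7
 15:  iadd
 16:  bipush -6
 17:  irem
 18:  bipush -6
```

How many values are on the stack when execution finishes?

bipush 64   [64]
pop         []
bipush 36   [36]
ineg        [-36]
bipush 9    [-36, 9]
bipush -32  [-36, 9, -32]
irem        [-36, 9]
idiv        [-4]
dup         [-4, -4]
bipush 39   [-4, -4, 39]
ineg        [-4, -4, -39]
pop         [-4, -4]
pop         [-4]
bipush -7   [-4, -7]
iadd        [-11]
bipush -6   [-11, -6]
irem        [-5]
bipush -6   [-5, -6]

2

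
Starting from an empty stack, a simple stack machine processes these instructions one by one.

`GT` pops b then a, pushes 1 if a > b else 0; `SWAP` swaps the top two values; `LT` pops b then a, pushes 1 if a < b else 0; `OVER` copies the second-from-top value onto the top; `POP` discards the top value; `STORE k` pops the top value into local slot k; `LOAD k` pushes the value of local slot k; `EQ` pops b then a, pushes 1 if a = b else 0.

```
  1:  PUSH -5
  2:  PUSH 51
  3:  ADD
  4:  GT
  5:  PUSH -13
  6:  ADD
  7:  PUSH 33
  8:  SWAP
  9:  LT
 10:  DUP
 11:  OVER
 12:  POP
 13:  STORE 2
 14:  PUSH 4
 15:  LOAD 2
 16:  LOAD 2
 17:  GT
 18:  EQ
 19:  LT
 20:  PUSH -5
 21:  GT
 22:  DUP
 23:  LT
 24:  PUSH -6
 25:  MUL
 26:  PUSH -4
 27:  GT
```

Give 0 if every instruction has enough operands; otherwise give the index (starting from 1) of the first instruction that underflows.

PUSH -5  -5
PUSH 51  -5 51
ADD      46
GT  — needs 2 operands, stack has 1 → underflow

4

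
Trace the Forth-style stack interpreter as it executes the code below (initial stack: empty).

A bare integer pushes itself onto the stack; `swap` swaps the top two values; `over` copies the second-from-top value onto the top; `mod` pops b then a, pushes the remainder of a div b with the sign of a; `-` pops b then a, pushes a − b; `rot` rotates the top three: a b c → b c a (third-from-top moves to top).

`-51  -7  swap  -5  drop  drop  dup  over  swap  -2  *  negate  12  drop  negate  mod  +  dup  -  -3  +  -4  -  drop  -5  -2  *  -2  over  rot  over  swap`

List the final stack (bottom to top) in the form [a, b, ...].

-51     [-51]
-7      [-51, -7]
swap    [-7, -51]
-5      [-7, -51, -5]
drop    [-7, -51]
drop    [-7]
dup     [-7, -7]
over    [-7, -7, -7]
swap    [-7, -7, -7]
-2      [-7, -7, -7, -2]
*       [-7, -7, 14]
negate  [-7, -7, -14]
12      [-7, -7, -14, 12]
drop    [-7, -7, -14]
negate  [-7, -7, 14]
mod     [-7, -7]
+       [-14]
dup     [-14, -14]
-       [0]
-3      [0, -3]
+       [-3]
-4      [-3, -4]
-       [1]
drop    []
-5      [-5]
-2      [-5, -2]
*       [10]
-2      [10, -2]
over    [10, -2, 10]
rot     [-2, 10, 10]
over    [-2, 10, 10, 10]
swap    [-2, 10, 10, 10]

[-2, 10, 10, 10]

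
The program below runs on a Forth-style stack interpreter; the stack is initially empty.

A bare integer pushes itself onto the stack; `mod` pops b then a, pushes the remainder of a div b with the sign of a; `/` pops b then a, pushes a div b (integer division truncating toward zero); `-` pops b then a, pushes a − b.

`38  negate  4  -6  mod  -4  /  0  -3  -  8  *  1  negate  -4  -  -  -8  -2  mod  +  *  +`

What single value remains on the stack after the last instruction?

38     : 38
negate : -38
4      : -38 4
-6     : -38 4 -6
mod    : -38 4
-4     : -38 4 -4
/      : -38 -1
0      : -38 -1 0
-3     : -38 -1 0 -3
-      : -38 -1 3
8      : -38 -1 3 8
*      : -38 -1 24
1      : -38 -1 24 1
negate : -38 -1 24 -1
-4     : -38 -1 24 -1 -4
-      : -38 -1 24 3
-      : -38 -1 21
-8     : -38 -1 21 -8
-2     : -38 -1 21 -8 -2
mod    : -38 -1 21 0
+      : -38 -1 21
*      : -38 -21
+      : -59

-59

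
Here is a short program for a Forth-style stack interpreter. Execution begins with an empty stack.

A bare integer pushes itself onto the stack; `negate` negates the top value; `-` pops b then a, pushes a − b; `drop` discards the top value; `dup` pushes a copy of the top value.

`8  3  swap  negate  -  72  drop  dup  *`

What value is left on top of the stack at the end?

121

8      : 8
3      : 8 3
swap   : 3 8
negate : 3 -8
-      : 11
72     : 11 72
drop   : 11
dup    : 11 11
*      : 121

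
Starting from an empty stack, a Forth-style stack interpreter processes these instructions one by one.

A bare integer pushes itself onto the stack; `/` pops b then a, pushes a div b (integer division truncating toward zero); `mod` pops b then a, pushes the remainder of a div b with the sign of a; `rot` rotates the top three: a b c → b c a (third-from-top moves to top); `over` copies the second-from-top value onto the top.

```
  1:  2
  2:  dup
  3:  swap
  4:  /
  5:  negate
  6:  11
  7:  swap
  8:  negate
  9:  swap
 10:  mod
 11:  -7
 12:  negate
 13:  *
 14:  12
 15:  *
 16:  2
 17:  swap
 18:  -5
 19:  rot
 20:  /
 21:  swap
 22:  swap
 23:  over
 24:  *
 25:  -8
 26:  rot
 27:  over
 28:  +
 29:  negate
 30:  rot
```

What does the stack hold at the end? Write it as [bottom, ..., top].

2      -> [2]
dup    -> [2, 2]
swap   -> [2, 2]
/      -> [1]
negate -> [-1]
11     -> [-1, 11]
swap   -> [11, -1]
negate -> [11, 1]
swap   -> [1, 11]
mod    -> [1]
-7     -> [1, -7]
negate -> [1, 7]
*      -> [7]
12     -> [7, 12]
*      -> [84]
2      -> [84, 2]
swap   -> [2, 84]
-5     -> [2, 84, -5]
rot    -> [84, -5, 2]
/      -> [84, -2]
swap   -> [-2, 84]
swap   -> [84, -2]
over   -> [84, -2, 84]
*      -> [84, -168]
-8     -> [84, -168, -8]
rot    -> [-168, -8, 84]
over   -> [-168, -8, 84, -8]
+      -> [-168, -8, 76]
negate -> [-168, -8, -76]
rot    -> [-8, -76, -168]

[-8, -76, -168]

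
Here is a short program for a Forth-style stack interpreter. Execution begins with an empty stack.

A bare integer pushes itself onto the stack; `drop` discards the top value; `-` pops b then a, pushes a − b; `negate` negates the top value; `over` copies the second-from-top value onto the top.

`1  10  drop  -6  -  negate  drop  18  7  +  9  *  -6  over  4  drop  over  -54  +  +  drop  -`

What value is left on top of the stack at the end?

231

1       [1]
10      [1, 10]
drop    [1]
-6      [1, -6]
-       [7]
negate  [-7]
drop    []
18      [18]
7       [18, 7]
+       [25]
9       [25, 9]
*       [225]
-6      [225, -6]
over    [225, -6, 225]
4       [225, -6, 225, 4]
drop    [225, -6, 225]
over    [225, -6, 225, -6]
-54     [225, -6, 225, -6, -54]
+       [225, -6, 225, -60]
+       [225, -6, 165]
drop    [225, -6]
-       [231]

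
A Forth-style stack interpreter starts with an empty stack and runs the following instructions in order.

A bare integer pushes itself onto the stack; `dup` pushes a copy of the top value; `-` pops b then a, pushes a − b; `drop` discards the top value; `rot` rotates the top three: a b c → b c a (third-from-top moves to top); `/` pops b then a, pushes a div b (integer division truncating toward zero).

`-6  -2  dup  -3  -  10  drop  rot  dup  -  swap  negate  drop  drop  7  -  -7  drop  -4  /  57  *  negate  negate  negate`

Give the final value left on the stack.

-6     -> [-6]
-2     -> [-6, -2]
dup    -> [-6, -2, -2]
-3     -> [-6, -2, -2, -3]
-      -> [-6, -2, 1]
10     -> [-6, -2, 1, 10]
drop   -> [-6, -2, 1]
rot    -> [-2, 1, -6]
dup    -> [-2, 1, -6, -6]
-      -> [-2, 1, 0]
swap   -> [-2, 0, 1]
negate -> [-2, 0, -1]
drop   -> [-2, 0]
drop   -> [-2]
7      -> [-2, 7]
-      -> [-9]
-7     -> [-9, -7]
drop   -> [-9]
-4     -> [-9, -4]
/      -> [2]
57     -> [2, 57]
*      -> [114]
negate -> [-114]
negate -> [114]
negate -> [-114]

-114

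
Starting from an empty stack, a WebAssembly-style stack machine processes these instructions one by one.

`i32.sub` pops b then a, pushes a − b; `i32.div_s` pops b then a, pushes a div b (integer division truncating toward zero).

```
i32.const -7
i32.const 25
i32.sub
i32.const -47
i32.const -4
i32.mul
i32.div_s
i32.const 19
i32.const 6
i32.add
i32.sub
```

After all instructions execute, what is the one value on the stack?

-25

i32.const -7  : [-7]
i32.const 25  : [-7, 25]
i32.sub       : [-32]
i32.const -47 : [-32, -47]
i32.const -4  : [-32, -47, -4]
i32.mul       : [-32, 188]
i32.div_s     : [0]
i32.const 19  : [0, 19]
i32.const 6   : [0, 19, 6]
i32.add       : [0, 25]
i32.sub       : [-25]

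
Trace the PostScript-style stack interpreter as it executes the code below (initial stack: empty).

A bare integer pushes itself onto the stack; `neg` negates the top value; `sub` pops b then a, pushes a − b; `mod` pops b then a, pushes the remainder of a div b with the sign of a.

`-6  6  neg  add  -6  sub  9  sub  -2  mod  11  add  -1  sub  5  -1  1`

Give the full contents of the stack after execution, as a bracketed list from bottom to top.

-6  : -6
6   : -6 6
neg : -6 -6
add : -12
-6  : -12 -6
sub : -6
9   : -6 9
sub : -15
-2  : -15 -2
mod : -1
11  : -1 11
add : 10
-1  : 10 -1
sub : 11
5   : 11 5
-1  : 11 5 -1
1   : 11 5 -1 1

[11, 5, -1, 1]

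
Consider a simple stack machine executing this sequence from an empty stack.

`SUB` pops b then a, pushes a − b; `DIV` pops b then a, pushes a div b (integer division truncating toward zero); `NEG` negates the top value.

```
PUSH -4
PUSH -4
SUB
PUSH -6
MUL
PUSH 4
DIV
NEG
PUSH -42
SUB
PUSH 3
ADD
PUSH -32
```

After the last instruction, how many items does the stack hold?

2

PUSH -4   [-4]
PUSH -4   [-4, -4]
SUB       [0]
PUSH -6   [0, -6]
MUL       [0]
PUSH 4    [0, 4]
DIV       [0]
NEG       [0]
PUSH -42  [0, -42]
SUB       [42]
PUSH 3    [42, 3]
ADD       [45]
PUSH -32  [45, -32]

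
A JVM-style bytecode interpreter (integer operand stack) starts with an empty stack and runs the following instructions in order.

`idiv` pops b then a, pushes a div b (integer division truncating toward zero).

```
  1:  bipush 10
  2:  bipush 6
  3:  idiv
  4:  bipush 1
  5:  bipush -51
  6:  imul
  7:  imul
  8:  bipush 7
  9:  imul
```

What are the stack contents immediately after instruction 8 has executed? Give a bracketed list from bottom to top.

bipush 10   [10]
bipush 6    [10, 6]
idiv        [1]
bipush 1    [1, 1]
bipush -51  [1, 1, -51]
imul        [1, -51]
imul        [-51]
bipush 7    [-51, 7]

[-51, 7]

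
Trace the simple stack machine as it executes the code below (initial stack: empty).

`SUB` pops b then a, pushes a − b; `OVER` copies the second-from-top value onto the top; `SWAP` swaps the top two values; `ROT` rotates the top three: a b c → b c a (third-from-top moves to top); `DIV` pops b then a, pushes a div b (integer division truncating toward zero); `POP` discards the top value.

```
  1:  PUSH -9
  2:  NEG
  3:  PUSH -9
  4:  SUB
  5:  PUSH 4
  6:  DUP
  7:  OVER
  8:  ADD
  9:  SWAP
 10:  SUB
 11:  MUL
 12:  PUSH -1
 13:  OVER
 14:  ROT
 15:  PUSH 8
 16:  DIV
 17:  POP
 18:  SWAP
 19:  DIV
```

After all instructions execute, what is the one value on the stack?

PUSH -9 : -9
NEG     : 9
PUSH -9 : 9 -9
SUB     : 18
PUSH 4  : 18 4
DUP     : 18 4 4
OVER    : 18 4 4 4
ADD     : 18 4 8
SWAP    : 18 8 4
SUB     : 18 4
MUL     : 72
PUSH -1 : 72 -1
OVER    : 72 -1 72
ROT     : -1 72 72
PUSH 8  : -1 72 72 8
DIV     : -1 72 9
POP     : -1 72
SWAP    : 72 -1
DIV     : -72

-72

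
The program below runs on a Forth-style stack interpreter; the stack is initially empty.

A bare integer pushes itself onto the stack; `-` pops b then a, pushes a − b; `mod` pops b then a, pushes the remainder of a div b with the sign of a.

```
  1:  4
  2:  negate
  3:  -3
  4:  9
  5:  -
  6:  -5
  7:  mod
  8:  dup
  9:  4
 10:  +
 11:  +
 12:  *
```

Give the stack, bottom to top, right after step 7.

4      -> [4]
negate -> [-4]
-3     -> [-4, -3]
9      -> [-4, -3, 9]
-      -> [-4, -12]
-5     -> [-4, -12, -5]
mod    -> [-4, -2]

[-4, -2]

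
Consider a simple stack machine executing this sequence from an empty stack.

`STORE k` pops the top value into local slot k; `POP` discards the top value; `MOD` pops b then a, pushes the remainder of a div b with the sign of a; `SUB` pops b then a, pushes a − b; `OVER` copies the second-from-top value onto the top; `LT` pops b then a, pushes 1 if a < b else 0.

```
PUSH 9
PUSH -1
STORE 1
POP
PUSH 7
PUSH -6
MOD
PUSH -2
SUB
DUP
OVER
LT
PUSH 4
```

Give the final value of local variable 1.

PUSH 9  -> 9
PUSH -1 -> 9 -1
STORE 1 -> 9
POP     -> (empty)
PUSH 7  -> 7
PUSH -6 -> 7 -6
MOD     -> 1
PUSH -2 -> 1 -2
SUB     -> 3
DUP     -> 3 3
OVER    -> 3 3 3
LT      -> 3 0
PUSH 4  -> 3 0 4

-1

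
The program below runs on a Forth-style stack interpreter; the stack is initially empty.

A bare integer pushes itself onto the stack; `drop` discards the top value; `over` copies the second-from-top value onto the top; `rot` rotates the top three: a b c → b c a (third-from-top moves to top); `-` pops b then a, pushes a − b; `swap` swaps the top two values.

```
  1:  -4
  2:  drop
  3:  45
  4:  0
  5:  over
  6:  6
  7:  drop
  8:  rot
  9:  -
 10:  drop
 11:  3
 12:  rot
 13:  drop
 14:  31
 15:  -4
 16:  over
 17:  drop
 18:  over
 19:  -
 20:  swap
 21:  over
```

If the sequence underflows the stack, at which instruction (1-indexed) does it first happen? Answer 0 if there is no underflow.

12

-4    [-4]
drop  []
45    [45]
0     [45, 0]
over  [45, 0, 45]
6     [45, 0, 45, 6]
drop  [45, 0, 45]
rot   [0, 45, 45]
-     [0, 0]
drop  [0]
3     [0, 3]
rot  — needs 3 operands, stack has 2 → underflow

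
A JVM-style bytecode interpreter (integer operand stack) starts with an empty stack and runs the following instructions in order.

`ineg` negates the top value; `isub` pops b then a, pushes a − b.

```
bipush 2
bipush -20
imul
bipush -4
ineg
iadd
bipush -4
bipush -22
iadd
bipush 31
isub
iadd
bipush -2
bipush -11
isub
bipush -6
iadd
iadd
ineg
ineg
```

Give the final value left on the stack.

-90

bipush 2   : 2
bipush -20 : 2 -20
imul       : -40
bipush -4  : -40 -4
ineg       : -40 4
iadd       : -36
bipush -4  : -36 -4
bipush -22 : -36 -4 -22
iadd       : -36 -26
bipush 31  : -36 -26 31
isub       : -36 -57
iadd       : -93
bipush -2  : -93 -2
bipush -11 : -93 -2 -11
isub       : -93 9
bipush -6  : -93 9 -6
iadd       : -93 3
iadd       : -90
ineg       : 90
ineg       : -90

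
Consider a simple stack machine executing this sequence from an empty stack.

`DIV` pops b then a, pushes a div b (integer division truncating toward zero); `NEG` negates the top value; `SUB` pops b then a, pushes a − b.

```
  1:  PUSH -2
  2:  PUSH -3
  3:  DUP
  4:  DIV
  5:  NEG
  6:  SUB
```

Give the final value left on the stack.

-1

PUSH -2 : [-2]
PUSH -3 : [-2, -3]
DUP     : [-2, -3, -3]
DIV     : [-2, 1]
NEG     : [-2, -1]
SUB     : [-1]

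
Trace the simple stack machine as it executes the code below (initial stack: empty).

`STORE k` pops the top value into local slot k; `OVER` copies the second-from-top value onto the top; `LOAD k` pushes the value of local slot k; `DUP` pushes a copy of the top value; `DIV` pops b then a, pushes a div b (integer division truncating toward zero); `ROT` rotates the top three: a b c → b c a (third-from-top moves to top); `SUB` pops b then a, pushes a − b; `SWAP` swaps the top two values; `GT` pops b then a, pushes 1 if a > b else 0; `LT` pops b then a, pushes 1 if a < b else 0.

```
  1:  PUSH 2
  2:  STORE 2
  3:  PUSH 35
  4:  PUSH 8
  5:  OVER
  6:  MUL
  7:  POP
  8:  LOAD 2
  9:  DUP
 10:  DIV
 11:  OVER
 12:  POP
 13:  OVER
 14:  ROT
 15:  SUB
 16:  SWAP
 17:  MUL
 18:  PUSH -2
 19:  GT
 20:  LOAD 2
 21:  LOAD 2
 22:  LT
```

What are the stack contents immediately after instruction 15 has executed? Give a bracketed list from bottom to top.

PUSH 2  -> 2
STORE 2 -> (empty)
PUSH 35 -> 35
PUSH 8  -> 35 8
OVER    -> 35 8 35
MUL     -> 35 280
POP     -> 35
LOAD 2  -> 35 2
DUP     -> 35 2 2
DIV     -> 35 1
OVER    -> 35 1 35
POP     -> 35 1
OVER    -> 35 1 35
ROT     -> 1 35 35
SUB     -> 1 0

[1, 0]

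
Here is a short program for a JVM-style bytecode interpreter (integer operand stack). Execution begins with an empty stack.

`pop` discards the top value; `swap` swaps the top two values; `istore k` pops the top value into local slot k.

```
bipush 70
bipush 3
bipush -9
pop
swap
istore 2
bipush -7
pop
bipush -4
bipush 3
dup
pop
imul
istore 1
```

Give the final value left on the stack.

bipush 70  [70]
bipush 3   [70, 3]
bipush -9  [70, 3, -9]
pop        [70, 3]
swap       [3, 70]
istore 2   [3]
bipush -7  [3, -7]
pop        [3]
bipush -4  [3, -4]
bipush 3   [3, -4, 3]
dup        [3, -4, 3, 3]
pop        [3, -4, 3]
imul       [3, -12]
istore 1   [3]

3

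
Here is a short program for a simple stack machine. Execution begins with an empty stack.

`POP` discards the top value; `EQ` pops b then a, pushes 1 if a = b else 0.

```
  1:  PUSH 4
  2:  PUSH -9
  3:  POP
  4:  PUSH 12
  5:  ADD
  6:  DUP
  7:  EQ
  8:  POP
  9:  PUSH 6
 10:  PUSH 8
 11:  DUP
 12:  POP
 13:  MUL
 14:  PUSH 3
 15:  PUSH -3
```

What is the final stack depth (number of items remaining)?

PUSH 4  → [4]
PUSH -9 → [4, -9]
POP     → [4]
PUSH 12 → [4, 12]
ADD     → [16]
DUP     → [16, 16]
EQ      → [1]
POP     → []
PUSH 6  → [6]
PUSH 8  → [6, 8]
DUP     → [6, 8, 8]
POP     → [6, 8]
MUL     → [48]
PUSH 3  → [48, 3]
PUSH -3 → [48, 3, -3]

3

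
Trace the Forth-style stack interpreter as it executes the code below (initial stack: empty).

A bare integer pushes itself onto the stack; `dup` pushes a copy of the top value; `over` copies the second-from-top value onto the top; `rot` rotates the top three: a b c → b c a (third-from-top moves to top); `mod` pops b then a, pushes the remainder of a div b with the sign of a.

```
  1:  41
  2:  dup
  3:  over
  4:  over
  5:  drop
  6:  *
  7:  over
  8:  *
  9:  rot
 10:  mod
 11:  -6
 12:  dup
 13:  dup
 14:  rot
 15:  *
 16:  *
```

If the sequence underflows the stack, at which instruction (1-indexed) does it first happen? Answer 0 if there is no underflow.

41    [41]
dup   [41, 41]
over  [41, 41, 41]
over  [41, 41, 41, 41]
drop  [41, 41, 41]
*     [41, 1681]
over  [41, 1681, 41]
*     [41, 68921]
rot  — needs 3 operands, stack has 2 → underflow

9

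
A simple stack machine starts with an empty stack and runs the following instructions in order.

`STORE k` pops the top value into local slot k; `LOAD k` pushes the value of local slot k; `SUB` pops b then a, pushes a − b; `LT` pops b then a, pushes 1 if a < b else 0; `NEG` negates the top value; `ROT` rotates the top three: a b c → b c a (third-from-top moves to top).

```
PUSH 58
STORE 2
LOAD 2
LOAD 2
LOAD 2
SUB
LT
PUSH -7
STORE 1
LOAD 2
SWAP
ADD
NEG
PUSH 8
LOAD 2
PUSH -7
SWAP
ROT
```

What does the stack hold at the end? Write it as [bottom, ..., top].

[-58, -7, 58, 8]

PUSH 58 -> 58
STORE 2 -> (empty)
LOAD 2  -> 58
LOAD 2  -> 58 58
LOAD 2  -> 58 58 58
SUB     -> 58 0
LT      -> 0
PUSH -7 -> 0 -7
STORE 1 -> 0
LOAD 2  -> 0 58
SWAP    -> 58 0
ADD     -> 58
NEG     -> -58
PUSH 8  -> -58 8
LOAD 2  -> -58 8 58
PUSH -7 -> -58 8 58 -7
SWAP    -> -58 8 -7 58
ROT     -> -58 -7 58 8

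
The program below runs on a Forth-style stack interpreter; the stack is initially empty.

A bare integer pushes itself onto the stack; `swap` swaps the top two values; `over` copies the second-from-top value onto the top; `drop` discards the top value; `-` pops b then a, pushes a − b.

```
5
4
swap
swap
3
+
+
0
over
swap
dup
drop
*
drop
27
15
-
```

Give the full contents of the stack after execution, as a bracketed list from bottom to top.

5    → [5]
4    → [5, 4]
swap → [4, 5]
swap → [5, 4]
3    → [5, 4, 3]
+    → [5, 7]
+    → [12]
0    → [12, 0]
over → [12, 0, 12]
swap → [12, 12, 0]
dup  → [12, 12, 0, 0]
drop → [12, 12, 0]
*    → [12, 0]
drop → [12]
27   → [12, 27]
15   → [12, 27, 15]
-    → [12, 12]

[12, 12]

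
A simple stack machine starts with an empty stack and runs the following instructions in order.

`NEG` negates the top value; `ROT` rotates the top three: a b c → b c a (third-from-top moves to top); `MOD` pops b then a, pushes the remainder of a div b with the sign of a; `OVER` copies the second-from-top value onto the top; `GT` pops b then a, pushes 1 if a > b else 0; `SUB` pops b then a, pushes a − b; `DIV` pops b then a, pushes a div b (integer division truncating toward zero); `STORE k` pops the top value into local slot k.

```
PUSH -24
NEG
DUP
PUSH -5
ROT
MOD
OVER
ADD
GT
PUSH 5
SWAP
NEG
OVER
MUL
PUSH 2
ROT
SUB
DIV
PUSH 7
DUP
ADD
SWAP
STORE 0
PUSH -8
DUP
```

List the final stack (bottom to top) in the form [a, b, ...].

PUSH -24  [-24]
NEG       [24]
DUP       [24, 24]
PUSH -5   [24, 24, -5]
ROT       [24, -5, 24]
MOD       [24, -5]
OVER      [24, -5, 24]
ADD       [24, 19]
GT        [1]
PUSH 5    [1, 5]
SWAP      [5, 1]
NEG       [5, -1]
OVER      [5, -1, 5]
MUL       [5, -5]
PUSH 2    [5, -5, 2]
ROT       [-5, 2, 5]
SUB       [-5, -3]
DIV       [1]
PUSH 7    [1, 7]
DUP       [1, 7, 7]
ADD       [1, 14]
SWAP      [14, 1]
STORE 0   [14]
PUSH -8   [14, -8]
DUP       [14, -8, -8]

[14, -8, -8]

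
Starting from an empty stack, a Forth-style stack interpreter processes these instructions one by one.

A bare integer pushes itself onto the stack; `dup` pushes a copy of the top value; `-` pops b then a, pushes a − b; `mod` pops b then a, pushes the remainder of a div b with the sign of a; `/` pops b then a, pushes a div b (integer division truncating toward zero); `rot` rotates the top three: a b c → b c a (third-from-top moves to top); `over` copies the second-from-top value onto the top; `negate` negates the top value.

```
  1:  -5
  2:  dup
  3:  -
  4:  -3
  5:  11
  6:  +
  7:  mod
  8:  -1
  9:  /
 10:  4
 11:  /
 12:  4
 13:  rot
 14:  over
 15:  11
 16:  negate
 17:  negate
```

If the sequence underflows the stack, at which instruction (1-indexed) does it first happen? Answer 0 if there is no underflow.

-5  → -5
dup → -5 -5
-   → 0
-3  → 0 -3
11  → 0 -3 11
+   → 0 8
mod → 0
-1  → 0 -1
/   → 0
4   → 0 4
/   → 0
4   → 0 4
rot  — needs 3 operands, stack has 2 → underflow

13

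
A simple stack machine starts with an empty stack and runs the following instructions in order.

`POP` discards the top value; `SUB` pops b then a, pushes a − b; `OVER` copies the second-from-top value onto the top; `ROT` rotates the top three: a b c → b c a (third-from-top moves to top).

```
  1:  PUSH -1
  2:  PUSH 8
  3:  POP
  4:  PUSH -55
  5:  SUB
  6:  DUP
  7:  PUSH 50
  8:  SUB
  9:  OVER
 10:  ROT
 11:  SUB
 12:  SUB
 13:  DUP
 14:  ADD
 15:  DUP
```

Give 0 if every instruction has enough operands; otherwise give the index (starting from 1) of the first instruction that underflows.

0

PUSH -1  -> [-1]
PUSH 8   -> [-1, 8]
POP      -> [-1]
PUSH -55 -> [-1, -55]
SUB      -> [54]
DUP      -> [54, 54]
PUSH 50  -> [54, 54, 50]
SUB      -> [54, 4]
OVER     -> [54, 4, 54]
ROT      -> [4, 54, 54]
SUB      -> [4, 0]
SUB      -> [4]
DUP      -> [4, 4]
ADD      -> [8]
DUP      -> [8, 8]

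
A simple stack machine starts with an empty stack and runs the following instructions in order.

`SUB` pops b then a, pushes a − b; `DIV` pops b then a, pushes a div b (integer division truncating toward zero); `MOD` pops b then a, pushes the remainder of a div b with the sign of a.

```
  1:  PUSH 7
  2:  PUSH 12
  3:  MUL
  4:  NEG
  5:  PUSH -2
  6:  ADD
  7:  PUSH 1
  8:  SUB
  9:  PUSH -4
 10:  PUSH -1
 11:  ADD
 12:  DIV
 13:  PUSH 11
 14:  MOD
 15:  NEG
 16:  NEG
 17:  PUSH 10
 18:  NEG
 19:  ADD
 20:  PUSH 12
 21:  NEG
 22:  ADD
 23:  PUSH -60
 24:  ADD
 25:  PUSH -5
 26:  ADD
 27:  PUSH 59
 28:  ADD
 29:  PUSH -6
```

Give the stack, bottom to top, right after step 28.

PUSH 7    7
PUSH 12   7 12
MUL       84
NEG       -84
PUSH -2   -84 -2
ADD       -86
PUSH 1    -86 1
SUB       -87
PUSH -4   -87 -4
PUSH -1   -87 -4 -1
ADD       -87 -5
DIV       17
PUSH 11   17 11
MOD       6
NEG       -6
NEG       6
PUSH 10   6 10
NEG       6 -10
ADD       -4
PUSH 12   -4 12
NEG       -4 -12
ADD       -16
PUSH -60  -16 -60
ADD       -76
PUSH -5   -76 -5
ADD       -81
PUSH 59   -81 59
ADD       -22

[-22]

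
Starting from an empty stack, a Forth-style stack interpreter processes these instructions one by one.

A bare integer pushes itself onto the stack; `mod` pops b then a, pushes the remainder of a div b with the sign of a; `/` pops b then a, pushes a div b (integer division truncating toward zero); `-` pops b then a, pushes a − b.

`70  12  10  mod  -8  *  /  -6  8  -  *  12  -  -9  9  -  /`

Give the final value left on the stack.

70  → [70]
12  → [70, 12]
10  → [70, 12, 10]
mod → [70, 2]
-8  → [70, 2, -8]
*   → [70, -16]
/   → [-4]
-6  → [-4, -6]
8   → [-4, -6, 8]
-   → [-4, -14]
*   → [56]
12  → [56, 12]
-   → [44]
-9  → [44, -9]
9   → [44, -9, 9]
-   → [44, -18]
/   → [-2]

-2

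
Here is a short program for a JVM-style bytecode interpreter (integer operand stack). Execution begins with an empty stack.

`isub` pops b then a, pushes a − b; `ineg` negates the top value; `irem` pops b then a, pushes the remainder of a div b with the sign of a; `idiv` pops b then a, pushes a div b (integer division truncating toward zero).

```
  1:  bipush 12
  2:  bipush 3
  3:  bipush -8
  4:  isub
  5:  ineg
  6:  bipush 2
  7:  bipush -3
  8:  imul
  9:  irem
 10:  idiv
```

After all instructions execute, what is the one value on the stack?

bipush 12 → [12]
bipush 3  → [12, 3]
bipush -8 → [12, 3, -8]
isub      → [12, 11]
ineg      → [12, -11]
bipush 2  → [12, -11, 2]
bipush -3 → [12, -11, 2, -3]
imul      → [12, -11, -6]
irem      → [12, -5]
idiv      → [-2]

-2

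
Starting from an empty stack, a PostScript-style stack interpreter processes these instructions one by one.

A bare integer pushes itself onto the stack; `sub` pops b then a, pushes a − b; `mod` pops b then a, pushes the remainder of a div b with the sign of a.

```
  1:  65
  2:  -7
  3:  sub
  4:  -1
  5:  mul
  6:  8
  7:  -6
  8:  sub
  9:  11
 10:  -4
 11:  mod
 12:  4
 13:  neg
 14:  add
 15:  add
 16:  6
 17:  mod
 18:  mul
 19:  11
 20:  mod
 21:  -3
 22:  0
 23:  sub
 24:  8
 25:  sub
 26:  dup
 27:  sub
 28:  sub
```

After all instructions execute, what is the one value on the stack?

-6

65  : [65]
-7  : [65, -7]
sub : [72]
-1  : [72, -1]
mul : [-72]
8   : [-72, 8]
-6  : [-72, 8, -6]
sub : [-72, 14]
11  : [-72, 14, 11]
-4  : [-72, 14, 11, -4]
mod : [-72, 14, 3]
4   : [-72, 14, 3, 4]
neg : [-72, 14, 3, -4]
add : [-72, 14, -1]
add : [-72, 13]
6   : [-72, 13, 6]
mod : [-72, 1]
mul : [-72]
11  : [-72, 11]
mod : [-6]
-3  : [-6, -3]
0   : [-6, -3, 0]
sub : [-6, -3]
8   : [-6, -3, 8]
sub : [-6, -11]
dup : [-6, -11, -11]
sub : [-6, 0]
sub : [-6]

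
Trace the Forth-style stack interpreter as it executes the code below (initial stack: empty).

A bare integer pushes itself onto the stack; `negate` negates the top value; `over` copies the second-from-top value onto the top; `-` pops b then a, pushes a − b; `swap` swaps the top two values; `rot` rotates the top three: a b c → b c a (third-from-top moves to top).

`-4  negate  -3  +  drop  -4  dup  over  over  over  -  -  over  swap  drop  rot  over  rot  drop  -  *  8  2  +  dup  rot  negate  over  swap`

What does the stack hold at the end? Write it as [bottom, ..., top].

-4     → [-4]
negate → [4]
-3     → [4, -3]
+      → [1]
drop   → []
-4     → [-4]
dup    → [-4, -4]
over   → [-4, -4, -4]
over   → [-4, -4, -4, -4]
over   → [-4, -4, -4, -4, -4]
-      → [-4, -4, -4, 0]
-      → [-4, -4, -4]
over   → [-4, -4, -4, -4]
swap   → [-4, -4, -4, -4]
drop   → [-4, -4, -4]
rot    → [-4, -4, -4]
over   → [-4, -4, -4, -4]
rot    → [-4, -4, -4, -4]
drop   → [-4, -4, -4]
-      → [-4, 0]
*      → [0]
8      → [0, 8]
2      → [0, 8, 2]
+      → [0, 10]
dup    → [0, 10, 10]
rot    → [10, 10, 0]
negate → [10, 10, 0]
over   → [10, 10, 0, 10]
swap   → [10, 10, 10, 0]

[10, 10, 10, 0]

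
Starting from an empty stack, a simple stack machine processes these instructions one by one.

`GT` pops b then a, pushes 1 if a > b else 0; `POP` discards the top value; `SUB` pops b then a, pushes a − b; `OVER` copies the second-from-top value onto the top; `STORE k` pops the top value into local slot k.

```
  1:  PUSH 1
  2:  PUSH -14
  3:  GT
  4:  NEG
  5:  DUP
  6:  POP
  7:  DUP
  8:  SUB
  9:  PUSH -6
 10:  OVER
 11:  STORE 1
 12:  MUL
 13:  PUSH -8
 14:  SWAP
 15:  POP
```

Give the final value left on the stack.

-8

PUSH 1    [1]
PUSH -14  [1, -14]
GT        [1]
NEG       [-1]
DUP       [-1, -1]
POP       [-1]
DUP       [-1, -1]
SUB       [0]
PUSH -6   [0, -6]
OVER      [0, -6, 0]
STORE 1   [0, -6]
MUL       [0]
PUSH -8   [0, -8]
SWAP      [-8, 0]
POP       [-8]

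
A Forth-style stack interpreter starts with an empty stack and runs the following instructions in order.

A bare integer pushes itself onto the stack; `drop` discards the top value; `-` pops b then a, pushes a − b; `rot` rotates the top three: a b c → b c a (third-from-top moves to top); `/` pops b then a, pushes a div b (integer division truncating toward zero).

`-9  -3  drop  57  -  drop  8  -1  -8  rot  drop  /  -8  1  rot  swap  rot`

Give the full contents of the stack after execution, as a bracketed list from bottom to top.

[0, 1, -8]

-9   -> -9
-3   -> -9 -3
drop -> -9
57   -> -9 57
-    -> -66
drop -> (empty)
8    -> 8
-1   -> 8 -1
-8   -> 8 -1 -8
rot  -> -1 -8 8
drop -> -1 -8
/    -> 0
-8   -> 0 -8
1    -> 0 -8 1
rot  -> -8 1 0
swap -> -8 0 1
rot  -> 0 1 -8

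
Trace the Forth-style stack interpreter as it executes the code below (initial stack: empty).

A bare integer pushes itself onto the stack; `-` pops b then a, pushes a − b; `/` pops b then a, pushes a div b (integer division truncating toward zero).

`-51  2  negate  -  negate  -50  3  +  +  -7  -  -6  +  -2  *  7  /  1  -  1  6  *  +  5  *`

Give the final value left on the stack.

25

-51    : [-51]
2      : [-51, 2]
negate : [-51, -2]
-      : [-49]
negate : [49]
-50    : [49, -50]
3      : [49, -50, 3]
+      : [49, -47]
+      : [2]
-7     : [2, -7]
-      : [9]
-6     : [9, -6]
+      : [3]
-2     : [3, -2]
*      : [-6]
7      : [-6, 7]
/      : [0]
1      : [0, 1]
-      : [-1]
1      : [-1, 1]
6      : [-1, 1, 6]
*      : [-1, 6]
+      : [5]
5      : [5, 5]
*      : [25]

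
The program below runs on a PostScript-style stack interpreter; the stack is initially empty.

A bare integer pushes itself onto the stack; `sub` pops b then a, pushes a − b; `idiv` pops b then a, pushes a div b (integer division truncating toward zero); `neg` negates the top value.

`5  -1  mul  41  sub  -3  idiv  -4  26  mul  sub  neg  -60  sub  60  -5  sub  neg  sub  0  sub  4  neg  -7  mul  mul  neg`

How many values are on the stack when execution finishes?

1

5    → 5
-1   → 5 -1
mul  → -5
41   → -5 41
sub  → -46
-3   → -46 -3
idiv → 15
-4   → 15 -4
26   → 15 -4 26
mul  → 15 -104
sub  → 119
neg  → -119
-60  → -119 -60
sub  → -59
60   → -59 60
-5   → -59 60 -5
sub  → -59 65
neg  → -59 -65
sub  → 6
0    → 6 0
sub  → 6
4    → 6 4
neg  → 6 -4
-7   → 6 -4 -7
mul  → 6 28
mul  → 168
neg  → -168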